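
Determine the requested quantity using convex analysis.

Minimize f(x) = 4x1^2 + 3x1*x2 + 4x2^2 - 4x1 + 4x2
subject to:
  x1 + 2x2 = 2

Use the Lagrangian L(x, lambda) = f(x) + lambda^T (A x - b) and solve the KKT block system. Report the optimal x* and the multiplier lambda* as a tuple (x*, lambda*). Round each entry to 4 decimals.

Form the Lagrangian:
  L(x, lambda) = (1/2) x^T Q x + c^T x + lambda^T (A x - b)
Stationarity (grad_x L = 0): Q x + c + A^T lambda = 0.
Primal feasibility: A x = b.

This gives the KKT block system:
  [ Q   A^T ] [ x     ]   [-c ]
  [ A    0  ] [ lambda ] = [ b ]

Solving the linear system:
  x*      = (1, 0.5)
  lambda* = (-5.5)
  f(x*)   = 4.5

x* = (1, 0.5), lambda* = (-5.5)


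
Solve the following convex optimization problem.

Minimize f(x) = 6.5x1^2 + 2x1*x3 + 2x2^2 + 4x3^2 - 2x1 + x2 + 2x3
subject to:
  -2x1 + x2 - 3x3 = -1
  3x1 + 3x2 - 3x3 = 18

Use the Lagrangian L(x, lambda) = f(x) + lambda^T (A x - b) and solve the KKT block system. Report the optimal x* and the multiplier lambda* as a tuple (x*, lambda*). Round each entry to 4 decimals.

Form the Lagrangian:
  L(x, lambda) = (1/2) x^T Q x + c^T x + lambda^T (A x - b)
Stationarity (grad_x L = 0): Q x + c + A^T lambda = 0.
Primal feasibility: A x = b.

This gives the KKT block system:
  [ Q   A^T ] [ x     ]   [-c ]
  [ A    0  ] [ lambda ] = [ b ]

Solving the linear system:
  x*      = (2.75, 2.625, -0.625)
  lambda* = (7, -6.1667)
  f(x*)   = 56.9375

x* = (2.75, 2.625, -0.625), lambda* = (7, -6.1667)


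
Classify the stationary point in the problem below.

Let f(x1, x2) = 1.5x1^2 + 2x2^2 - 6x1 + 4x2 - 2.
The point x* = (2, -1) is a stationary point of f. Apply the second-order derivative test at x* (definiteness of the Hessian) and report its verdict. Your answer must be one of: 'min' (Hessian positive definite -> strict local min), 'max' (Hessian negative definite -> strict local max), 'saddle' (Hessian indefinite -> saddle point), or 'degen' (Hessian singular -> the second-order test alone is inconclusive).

Compute the Hessian H = grad^2 f:
  H = [[3, 0], [0, 4]]
Verify stationarity: grad f(x*) = H x* + g = (0, 0).
Eigenvalues of H: 3, 4.
Both eigenvalues > 0, so H is positive definite -> x* is a strict local min.

min


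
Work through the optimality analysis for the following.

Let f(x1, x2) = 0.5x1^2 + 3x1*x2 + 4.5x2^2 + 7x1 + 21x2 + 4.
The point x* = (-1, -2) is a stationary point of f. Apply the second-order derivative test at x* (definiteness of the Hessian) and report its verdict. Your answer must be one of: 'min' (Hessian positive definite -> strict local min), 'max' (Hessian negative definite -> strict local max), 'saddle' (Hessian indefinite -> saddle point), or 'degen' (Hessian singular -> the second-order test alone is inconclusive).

Compute the Hessian H = grad^2 f:
  H = [[1, 3], [3, 9]]
Verify stationarity: grad f(x*) = H x* + g = (0, 0).
Eigenvalues of H: 0, 10.
H has a zero eigenvalue (singular; positive semidefinite but not definite), so H is neither positive definite, negative definite, nor indefinite. The second-order test alone is inconclusive -> degen.
(Indeed, f is constant along the null direction of H through x*, so x* is not a strict local extremum.)

degen


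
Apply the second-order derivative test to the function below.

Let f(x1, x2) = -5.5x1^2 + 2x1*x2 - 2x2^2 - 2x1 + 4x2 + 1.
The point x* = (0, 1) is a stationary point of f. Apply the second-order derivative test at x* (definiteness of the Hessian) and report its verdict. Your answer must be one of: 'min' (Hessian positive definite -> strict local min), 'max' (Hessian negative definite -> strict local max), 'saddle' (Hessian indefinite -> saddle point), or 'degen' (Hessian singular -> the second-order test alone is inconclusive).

Compute the Hessian H = grad^2 f:
  H = [[-11, 2], [2, -4]]
Verify stationarity: grad f(x*) = H x* + g = (0, 0).
Eigenvalues of H: -11.5311, -3.4689.
Both eigenvalues < 0, so H is negative definite -> x* is a strict local max.

max


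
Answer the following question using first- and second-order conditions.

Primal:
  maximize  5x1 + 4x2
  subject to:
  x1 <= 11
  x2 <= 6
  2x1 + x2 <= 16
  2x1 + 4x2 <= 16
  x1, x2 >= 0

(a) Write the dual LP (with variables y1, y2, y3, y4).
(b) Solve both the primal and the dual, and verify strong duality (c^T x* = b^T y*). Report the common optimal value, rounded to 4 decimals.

The standard primal-dual pair for 'max c^T x s.t. A x <= b, x >= 0' is:
  Dual:  min b^T y  s.t.  A^T y >= c,  y >= 0.

So the dual LP is:
  minimize  11y1 + 6y2 + 16y3 + 16y4
  subject to:
    y1 + 2y3 + 2y4 >= 5
    y2 + y3 + 4y4 >= 4
    y1, y2, y3, y4 >= 0

Solving the primal: x* = (8, 0).
  primal value c^T x* = 40.
Solving the dual: y* = (0, 0, 0, 2.5).
  dual value b^T y* = 40.
Strong duality: c^T x* = b^T y*. Confirmed.

40


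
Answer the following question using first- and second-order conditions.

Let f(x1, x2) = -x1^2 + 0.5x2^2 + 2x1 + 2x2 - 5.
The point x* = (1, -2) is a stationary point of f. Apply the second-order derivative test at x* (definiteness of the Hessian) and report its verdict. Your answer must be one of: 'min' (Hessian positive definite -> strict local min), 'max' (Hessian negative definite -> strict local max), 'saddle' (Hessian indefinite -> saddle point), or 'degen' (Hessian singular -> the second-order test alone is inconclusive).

Compute the Hessian H = grad^2 f:
  H = [[-2, 0], [0, 1]]
Verify stationarity: grad f(x*) = H x* + g = (0, 0).
Eigenvalues of H: -2, 1.
Eigenvalues have mixed signs, so H is indefinite -> x* is a saddle point.

saddle


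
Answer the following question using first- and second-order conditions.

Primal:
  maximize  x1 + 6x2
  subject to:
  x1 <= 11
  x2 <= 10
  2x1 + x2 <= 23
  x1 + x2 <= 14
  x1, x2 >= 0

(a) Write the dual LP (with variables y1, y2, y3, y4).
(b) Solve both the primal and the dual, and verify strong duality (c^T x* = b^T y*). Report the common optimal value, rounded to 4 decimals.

The standard primal-dual pair for 'max c^T x s.t. A x <= b, x >= 0' is:
  Dual:  min b^T y  s.t.  A^T y >= c,  y >= 0.

So the dual LP is:
  minimize  11y1 + 10y2 + 23y3 + 14y4
  subject to:
    y1 + 2y3 + y4 >= 1
    y2 + y3 + y4 >= 6
    y1, y2, y3, y4 >= 0

Solving the primal: x* = (4, 10).
  primal value c^T x* = 64.
Solving the dual: y* = (0, 5, 0, 1).
  dual value b^T y* = 64.
Strong duality: c^T x* = b^T y*. Confirmed.

64


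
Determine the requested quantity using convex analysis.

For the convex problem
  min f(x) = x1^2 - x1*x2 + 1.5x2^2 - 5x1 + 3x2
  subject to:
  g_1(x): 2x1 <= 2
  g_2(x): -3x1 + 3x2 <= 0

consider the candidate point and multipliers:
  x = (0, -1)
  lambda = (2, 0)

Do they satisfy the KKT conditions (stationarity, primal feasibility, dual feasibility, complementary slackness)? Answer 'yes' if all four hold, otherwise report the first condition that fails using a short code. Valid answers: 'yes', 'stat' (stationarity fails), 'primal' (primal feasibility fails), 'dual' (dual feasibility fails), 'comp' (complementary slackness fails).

Gradient of f: grad f(x) = Q x + c = (-4, 0)
Constraint values g_i(x) = a_i^T x - b_i:
  g_1((0, -1)) = -2
  g_2((0, -1)) = -3
Stationarity residual: grad f(x) + sum_i lambda_i a_i = (0, 0)
  -> stationarity OK
Primal feasibility (all g_i <= 0): OK
Dual feasibility (all lambda_i >= 0): OK
Complementary slackness (lambda_i * g_i(x) = 0 for all i): FAILS

Verdict: the first failing condition is complementary_slackness -> comp.

comp


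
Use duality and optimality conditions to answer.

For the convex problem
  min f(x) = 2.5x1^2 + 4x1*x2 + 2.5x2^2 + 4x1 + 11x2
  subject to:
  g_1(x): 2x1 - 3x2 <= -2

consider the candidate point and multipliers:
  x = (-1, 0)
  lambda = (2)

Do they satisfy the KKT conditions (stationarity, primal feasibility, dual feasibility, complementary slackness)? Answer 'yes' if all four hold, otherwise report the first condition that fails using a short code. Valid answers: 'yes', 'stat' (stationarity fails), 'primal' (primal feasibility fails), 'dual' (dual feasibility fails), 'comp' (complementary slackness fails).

Gradient of f: grad f(x) = Q x + c = (-1, 7)
Constraint values g_i(x) = a_i^T x - b_i:
  g_1((-1, 0)) = 0
Stationarity residual: grad f(x) + sum_i lambda_i a_i = (3, 1)
  -> stationarity FAILS
Primal feasibility (all g_i <= 0): OK
Dual feasibility (all lambda_i >= 0): OK
Complementary slackness (lambda_i * g_i(x) = 0 for all i): OK

Verdict: the first failing condition is stationarity -> stat.

stat


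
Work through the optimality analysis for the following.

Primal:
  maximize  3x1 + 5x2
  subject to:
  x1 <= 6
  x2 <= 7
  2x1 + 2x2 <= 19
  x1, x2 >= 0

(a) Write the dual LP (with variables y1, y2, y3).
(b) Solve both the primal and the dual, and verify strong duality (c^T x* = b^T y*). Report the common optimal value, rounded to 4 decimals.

The standard primal-dual pair for 'max c^T x s.t. A x <= b, x >= 0' is:
  Dual:  min b^T y  s.t.  A^T y >= c,  y >= 0.

So the dual LP is:
  minimize  6y1 + 7y2 + 19y3
  subject to:
    y1 + 2y3 >= 3
    y2 + 2y3 >= 5
    y1, y2, y3 >= 0

Solving the primal: x* = (2.5, 7).
  primal value c^T x* = 42.5.
Solving the dual: y* = (0, 2, 1.5).
  dual value b^T y* = 42.5.
Strong duality: c^T x* = b^T y*. Confirmed.

42.5


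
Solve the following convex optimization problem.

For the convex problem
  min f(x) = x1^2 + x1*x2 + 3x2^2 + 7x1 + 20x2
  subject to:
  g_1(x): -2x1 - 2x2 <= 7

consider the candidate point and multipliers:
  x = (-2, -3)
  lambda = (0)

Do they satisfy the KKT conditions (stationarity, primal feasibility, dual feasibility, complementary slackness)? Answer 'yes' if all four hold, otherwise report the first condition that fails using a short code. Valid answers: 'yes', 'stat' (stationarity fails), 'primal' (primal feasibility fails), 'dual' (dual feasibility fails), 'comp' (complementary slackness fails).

Gradient of f: grad f(x) = Q x + c = (0, 0)
Constraint values g_i(x) = a_i^T x - b_i:
  g_1((-2, -3)) = 3
Stationarity residual: grad f(x) + sum_i lambda_i a_i = (0, 0)
  -> stationarity OK
Primal feasibility (all g_i <= 0): FAILS
Dual feasibility (all lambda_i >= 0): OK
Complementary slackness (lambda_i * g_i(x) = 0 for all i): OK

Verdict: the first failing condition is primal_feasibility -> primal.

primal


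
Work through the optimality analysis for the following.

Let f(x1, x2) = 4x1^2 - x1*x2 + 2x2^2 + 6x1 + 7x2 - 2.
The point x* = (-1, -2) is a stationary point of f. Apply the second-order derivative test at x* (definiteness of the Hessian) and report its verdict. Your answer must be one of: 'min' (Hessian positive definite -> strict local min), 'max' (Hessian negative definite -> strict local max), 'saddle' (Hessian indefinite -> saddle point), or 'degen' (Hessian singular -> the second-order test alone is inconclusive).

Compute the Hessian H = grad^2 f:
  H = [[8, -1], [-1, 4]]
Verify stationarity: grad f(x*) = H x* + g = (0, 0).
Eigenvalues of H: 3.7639, 8.2361.
Both eigenvalues > 0, so H is positive definite -> x* is a strict local min.

min


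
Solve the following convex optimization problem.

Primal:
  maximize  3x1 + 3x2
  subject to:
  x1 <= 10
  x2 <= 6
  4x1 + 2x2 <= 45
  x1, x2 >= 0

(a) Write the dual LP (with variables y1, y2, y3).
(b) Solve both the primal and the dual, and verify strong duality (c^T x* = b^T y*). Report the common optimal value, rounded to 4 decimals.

The standard primal-dual pair for 'max c^T x s.t. A x <= b, x >= 0' is:
  Dual:  min b^T y  s.t.  A^T y >= c,  y >= 0.

So the dual LP is:
  minimize  10y1 + 6y2 + 45y3
  subject to:
    y1 + 4y3 >= 3
    y2 + 2y3 >= 3
    y1, y2, y3 >= 0

Solving the primal: x* = (8.25, 6).
  primal value c^T x* = 42.75.
Solving the dual: y* = (0, 1.5, 0.75).
  dual value b^T y* = 42.75.
Strong duality: c^T x* = b^T y*. Confirmed.

42.75


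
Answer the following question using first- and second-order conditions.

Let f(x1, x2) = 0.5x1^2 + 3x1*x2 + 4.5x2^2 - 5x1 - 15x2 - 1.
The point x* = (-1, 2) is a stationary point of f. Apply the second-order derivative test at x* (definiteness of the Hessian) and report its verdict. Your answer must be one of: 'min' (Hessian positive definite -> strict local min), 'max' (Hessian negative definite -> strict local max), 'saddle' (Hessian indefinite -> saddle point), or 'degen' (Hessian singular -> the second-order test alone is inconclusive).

Compute the Hessian H = grad^2 f:
  H = [[1, 3], [3, 9]]
Verify stationarity: grad f(x*) = H x* + g = (0, 0).
Eigenvalues of H: 0, 10.
H has a zero eigenvalue (singular; positive semidefinite but not definite), so H is neither positive definite, negative definite, nor indefinite. The second-order test alone is inconclusive -> degen.
(Indeed, f is constant along the null direction of H through x*, so x* is not a strict local extremum.)

degen


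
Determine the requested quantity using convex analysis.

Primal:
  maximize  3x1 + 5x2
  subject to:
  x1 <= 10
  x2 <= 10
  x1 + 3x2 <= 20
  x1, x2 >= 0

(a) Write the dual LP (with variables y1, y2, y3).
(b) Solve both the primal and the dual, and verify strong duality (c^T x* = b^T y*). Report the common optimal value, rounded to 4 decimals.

The standard primal-dual pair for 'max c^T x s.t. A x <= b, x >= 0' is:
  Dual:  min b^T y  s.t.  A^T y >= c,  y >= 0.

So the dual LP is:
  minimize  10y1 + 10y2 + 20y3
  subject to:
    y1 + y3 >= 3
    y2 + 3y3 >= 5
    y1, y2, y3 >= 0

Solving the primal: x* = (10, 3.3333).
  primal value c^T x* = 46.6667.
Solving the dual: y* = (1.3333, 0, 1.6667).
  dual value b^T y* = 46.6667.
Strong duality: c^T x* = b^T y*. Confirmed.

46.6667


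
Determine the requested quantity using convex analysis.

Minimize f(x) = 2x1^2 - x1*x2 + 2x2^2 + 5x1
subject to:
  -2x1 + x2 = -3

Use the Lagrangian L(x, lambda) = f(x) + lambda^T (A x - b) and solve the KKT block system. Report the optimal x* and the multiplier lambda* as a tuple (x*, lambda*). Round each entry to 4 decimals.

Form the Lagrangian:
  L(x, lambda) = (1/2) x^T Q x + c^T x + lambda^T (A x - b)
Stationarity (grad_x L = 0): Q x + c + A^T lambda = 0.
Primal feasibility: A x = b.

This gives the KKT block system:
  [ Q   A^T ] [ x     ]   [-c ]
  [ A    0  ] [ lambda ] = [ b ]

Solving the linear system:
  x*      = (1, -1)
  lambda* = (5)
  f(x*)   = 10

x* = (1, -1), lambda* = (5)


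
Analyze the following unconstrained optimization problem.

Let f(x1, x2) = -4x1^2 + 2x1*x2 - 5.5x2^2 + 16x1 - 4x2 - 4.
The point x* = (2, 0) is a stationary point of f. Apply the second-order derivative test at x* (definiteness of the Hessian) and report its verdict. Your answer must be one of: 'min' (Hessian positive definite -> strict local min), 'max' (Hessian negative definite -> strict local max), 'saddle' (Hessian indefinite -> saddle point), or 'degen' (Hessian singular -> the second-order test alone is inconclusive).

Compute the Hessian H = grad^2 f:
  H = [[-8, 2], [2, -11]]
Verify stationarity: grad f(x*) = H x* + g = (0, 0).
Eigenvalues of H: -12, -7.
Both eigenvalues < 0, so H is negative definite -> x* is a strict local max.

max


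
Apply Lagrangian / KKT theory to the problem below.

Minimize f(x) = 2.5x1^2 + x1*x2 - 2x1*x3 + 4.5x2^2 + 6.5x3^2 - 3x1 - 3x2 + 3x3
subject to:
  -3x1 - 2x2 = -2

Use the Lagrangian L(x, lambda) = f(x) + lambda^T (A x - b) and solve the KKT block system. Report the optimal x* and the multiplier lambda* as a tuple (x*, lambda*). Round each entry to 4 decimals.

Form the Lagrangian:
  L(x, lambda) = (1/2) x^T Q x + c^T x + lambda^T (A x - b)
Stationarity (grad_x L = 0): Q x + c + A^T lambda = 0.
Primal feasibility: A x = b.

This gives the KKT block system:
  [ Q   A^T ] [ x     ]   [-c ]
  [ A    0  ] [ lambda ] = [ b ]

Solving the linear system:
  x*      = (0.4803, 0.2796, -0.1569)
  lambda* = (-0.0018)
  f(x*)   = -1.3769

x* = (0.4803, 0.2796, -0.1569), lambda* = (-0.0018)


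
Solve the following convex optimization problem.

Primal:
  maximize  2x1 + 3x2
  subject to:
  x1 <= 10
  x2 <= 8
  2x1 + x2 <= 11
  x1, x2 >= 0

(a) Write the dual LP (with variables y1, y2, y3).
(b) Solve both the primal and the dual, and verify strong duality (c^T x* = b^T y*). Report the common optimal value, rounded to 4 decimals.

The standard primal-dual pair for 'max c^T x s.t. A x <= b, x >= 0' is:
  Dual:  min b^T y  s.t.  A^T y >= c,  y >= 0.

So the dual LP is:
  minimize  10y1 + 8y2 + 11y3
  subject to:
    y1 + 2y3 >= 2
    y2 + y3 >= 3
    y1, y2, y3 >= 0

Solving the primal: x* = (1.5, 8).
  primal value c^T x* = 27.
Solving the dual: y* = (0, 2, 1).
  dual value b^T y* = 27.
Strong duality: c^T x* = b^T y*. Confirmed.

27


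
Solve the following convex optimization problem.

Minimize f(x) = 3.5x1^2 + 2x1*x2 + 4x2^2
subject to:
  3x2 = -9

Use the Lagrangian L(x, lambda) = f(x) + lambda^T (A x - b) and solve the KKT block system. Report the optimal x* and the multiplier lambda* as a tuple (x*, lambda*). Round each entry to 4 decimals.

Form the Lagrangian:
  L(x, lambda) = (1/2) x^T Q x + c^T x + lambda^T (A x - b)
Stationarity (grad_x L = 0): Q x + c + A^T lambda = 0.
Primal feasibility: A x = b.

This gives the KKT block system:
  [ Q   A^T ] [ x     ]   [-c ]
  [ A    0  ] [ lambda ] = [ b ]

Solving the linear system:
  x*      = (0.8571, -3)
  lambda* = (7.4286)
  f(x*)   = 33.4286

x* = (0.8571, -3), lambda* = (7.4286)


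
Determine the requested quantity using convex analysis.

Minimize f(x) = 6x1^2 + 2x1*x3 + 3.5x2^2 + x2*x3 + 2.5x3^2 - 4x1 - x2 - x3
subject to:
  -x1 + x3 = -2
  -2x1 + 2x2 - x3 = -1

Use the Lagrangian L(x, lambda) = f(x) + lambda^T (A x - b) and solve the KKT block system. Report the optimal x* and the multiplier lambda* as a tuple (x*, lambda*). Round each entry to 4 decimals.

Form the Lagrangian:
  L(x, lambda) = (1/2) x^T Q x + c^T x + lambda^T (A x - b)
Stationarity (grad_x L = 0): Q x + c + A^T lambda = 0.
Primal feasibility: A x = b.

This gives the KKT block system:
  [ Q   A^T ] [ x     ]   [-c ]
  [ A    0  ] [ lambda ] = [ b ]

Solving the linear system:
  x*      = (1.0252, 0.0377, -0.9748)
  lambda* = (4.6415, 0.8553)
  f(x*)   = 3.4874

x* = (1.0252, 0.0377, -0.9748), lambda* = (4.6415, 0.8553)


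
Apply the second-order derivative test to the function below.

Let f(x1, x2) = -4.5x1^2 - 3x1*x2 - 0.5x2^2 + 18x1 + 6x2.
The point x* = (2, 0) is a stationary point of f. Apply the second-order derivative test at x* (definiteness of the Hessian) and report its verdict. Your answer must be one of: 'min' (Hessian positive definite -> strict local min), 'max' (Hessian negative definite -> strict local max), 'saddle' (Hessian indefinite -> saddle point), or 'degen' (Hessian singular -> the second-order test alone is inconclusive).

Compute the Hessian H = grad^2 f:
  H = [[-9, -3], [-3, -1]]
Verify stationarity: grad f(x*) = H x* + g = (0, 0).
Eigenvalues of H: -10, 0.
H has a zero eigenvalue (singular; negative semidefinite but not definite), so H is neither positive definite, negative definite, nor indefinite. The second-order test alone is inconclusive -> degen.
(Indeed, f is constant along the null direction of H through x*, so x* is not a strict local extremum.)

degen


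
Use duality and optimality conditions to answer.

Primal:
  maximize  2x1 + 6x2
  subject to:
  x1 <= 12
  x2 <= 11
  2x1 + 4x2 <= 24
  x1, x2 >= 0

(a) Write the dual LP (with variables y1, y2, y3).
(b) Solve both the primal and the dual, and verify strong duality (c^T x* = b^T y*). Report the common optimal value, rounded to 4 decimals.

The standard primal-dual pair for 'max c^T x s.t. A x <= b, x >= 0' is:
  Dual:  min b^T y  s.t.  A^T y >= c,  y >= 0.

So the dual LP is:
  minimize  12y1 + 11y2 + 24y3
  subject to:
    y1 + 2y3 >= 2
    y2 + 4y3 >= 6
    y1, y2, y3 >= 0

Solving the primal: x* = (0, 6).
  primal value c^T x* = 36.
Solving the dual: y* = (0, 0, 1.5).
  dual value b^T y* = 36.
Strong duality: c^T x* = b^T y*. Confirmed.

36


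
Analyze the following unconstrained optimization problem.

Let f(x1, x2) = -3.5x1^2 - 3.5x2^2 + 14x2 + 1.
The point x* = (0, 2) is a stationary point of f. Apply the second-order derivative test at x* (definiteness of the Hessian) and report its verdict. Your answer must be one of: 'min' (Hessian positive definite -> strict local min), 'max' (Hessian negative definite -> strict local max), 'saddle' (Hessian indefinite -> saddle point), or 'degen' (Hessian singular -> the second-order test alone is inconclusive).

Compute the Hessian H = grad^2 f:
  H = [[-7, 0], [0, -7]]
Verify stationarity: grad f(x*) = H x* + g = (0, 0).
Eigenvalues of H: -7, -7.
Both eigenvalues < 0, so H is negative definite -> x* is a strict local max.

max


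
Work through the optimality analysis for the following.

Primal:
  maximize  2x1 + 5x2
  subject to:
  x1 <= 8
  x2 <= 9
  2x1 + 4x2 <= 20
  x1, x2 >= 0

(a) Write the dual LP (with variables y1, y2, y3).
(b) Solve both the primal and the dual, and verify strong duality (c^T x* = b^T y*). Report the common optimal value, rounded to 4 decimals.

The standard primal-dual pair for 'max c^T x s.t. A x <= b, x >= 0' is:
  Dual:  min b^T y  s.t.  A^T y >= c,  y >= 0.

So the dual LP is:
  minimize  8y1 + 9y2 + 20y3
  subject to:
    y1 + 2y3 >= 2
    y2 + 4y3 >= 5
    y1, y2, y3 >= 0

Solving the primal: x* = (0, 5).
  primal value c^T x* = 25.
Solving the dual: y* = (0, 0, 1.25).
  dual value b^T y* = 25.
Strong duality: c^T x* = b^T y*. Confirmed.

25


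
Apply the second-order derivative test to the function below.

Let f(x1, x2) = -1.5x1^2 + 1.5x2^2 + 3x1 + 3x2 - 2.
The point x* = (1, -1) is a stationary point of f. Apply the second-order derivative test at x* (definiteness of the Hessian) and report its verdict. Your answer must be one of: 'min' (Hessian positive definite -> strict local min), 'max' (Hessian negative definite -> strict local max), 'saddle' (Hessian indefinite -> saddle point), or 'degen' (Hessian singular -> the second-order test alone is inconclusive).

Compute the Hessian H = grad^2 f:
  H = [[-3, 0], [0, 3]]
Verify stationarity: grad f(x*) = H x* + g = (0, 0).
Eigenvalues of H: -3, 3.
Eigenvalues have mixed signs, so H is indefinite -> x* is a saddle point.

saddle


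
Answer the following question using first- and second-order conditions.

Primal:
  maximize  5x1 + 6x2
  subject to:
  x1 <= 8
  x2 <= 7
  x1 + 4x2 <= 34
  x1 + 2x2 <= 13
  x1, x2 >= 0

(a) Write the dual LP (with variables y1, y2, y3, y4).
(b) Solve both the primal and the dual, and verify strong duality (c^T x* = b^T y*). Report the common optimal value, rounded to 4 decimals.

The standard primal-dual pair for 'max c^T x s.t. A x <= b, x >= 0' is:
  Dual:  min b^T y  s.t.  A^T y >= c,  y >= 0.

So the dual LP is:
  minimize  8y1 + 7y2 + 34y3 + 13y4
  subject to:
    y1 + y3 + y4 >= 5
    y2 + 4y3 + 2y4 >= 6
    y1, y2, y3, y4 >= 0

Solving the primal: x* = (8, 2.5).
  primal value c^T x* = 55.
Solving the dual: y* = (2, 0, 0, 3).
  dual value b^T y* = 55.
Strong duality: c^T x* = b^T y*. Confirmed.

55


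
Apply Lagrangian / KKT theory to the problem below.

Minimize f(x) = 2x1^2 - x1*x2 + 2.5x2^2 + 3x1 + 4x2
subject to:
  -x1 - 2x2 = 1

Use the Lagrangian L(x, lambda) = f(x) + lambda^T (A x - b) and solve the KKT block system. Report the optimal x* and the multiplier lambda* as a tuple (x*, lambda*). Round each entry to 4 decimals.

Form the Lagrangian:
  L(x, lambda) = (1/2) x^T Q x + c^T x + lambda^T (A x - b)
Stationarity (grad_x L = 0): Q x + c + A^T lambda = 0.
Primal feasibility: A x = b.

This gives the KKT block system:
  [ Q   A^T ] [ x     ]   [-c ]
  [ A    0  ] [ lambda ] = [ b ]

Solving the linear system:
  x*      = (-0.44, -0.28)
  lambda* = (1.52)
  f(x*)   = -1.98

x* = (-0.44, -0.28), lambda* = (1.52)


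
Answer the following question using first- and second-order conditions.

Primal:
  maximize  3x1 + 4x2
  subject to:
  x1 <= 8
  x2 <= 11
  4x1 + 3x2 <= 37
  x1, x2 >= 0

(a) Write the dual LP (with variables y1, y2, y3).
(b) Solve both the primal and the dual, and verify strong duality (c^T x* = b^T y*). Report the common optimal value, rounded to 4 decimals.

The standard primal-dual pair for 'max c^T x s.t. A x <= b, x >= 0' is:
  Dual:  min b^T y  s.t.  A^T y >= c,  y >= 0.

So the dual LP is:
  minimize  8y1 + 11y2 + 37y3
  subject to:
    y1 + 4y3 >= 3
    y2 + 3y3 >= 4
    y1, y2, y3 >= 0

Solving the primal: x* = (1, 11).
  primal value c^T x* = 47.
Solving the dual: y* = (0, 1.75, 0.75).
  dual value b^T y* = 47.
Strong duality: c^T x* = b^T y*. Confirmed.

47


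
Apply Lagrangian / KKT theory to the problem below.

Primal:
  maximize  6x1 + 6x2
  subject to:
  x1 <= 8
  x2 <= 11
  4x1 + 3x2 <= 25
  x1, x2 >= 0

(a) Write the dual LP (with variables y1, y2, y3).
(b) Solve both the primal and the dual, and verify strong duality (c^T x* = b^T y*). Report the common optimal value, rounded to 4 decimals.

The standard primal-dual pair for 'max c^T x s.t. A x <= b, x >= 0' is:
  Dual:  min b^T y  s.t.  A^T y >= c,  y >= 0.

So the dual LP is:
  minimize  8y1 + 11y2 + 25y3
  subject to:
    y1 + 4y3 >= 6
    y2 + 3y3 >= 6
    y1, y2, y3 >= 0

Solving the primal: x* = (0, 8.3333).
  primal value c^T x* = 50.
Solving the dual: y* = (0, 0, 2).
  dual value b^T y* = 50.
Strong duality: c^T x* = b^T y*. Confirmed.

50


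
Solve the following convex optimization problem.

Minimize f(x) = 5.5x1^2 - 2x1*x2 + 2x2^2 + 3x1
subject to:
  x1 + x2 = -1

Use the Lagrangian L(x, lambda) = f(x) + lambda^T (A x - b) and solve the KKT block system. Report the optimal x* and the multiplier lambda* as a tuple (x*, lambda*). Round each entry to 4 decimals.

Form the Lagrangian:
  L(x, lambda) = (1/2) x^T Q x + c^T x + lambda^T (A x - b)
Stationarity (grad_x L = 0): Q x + c + A^T lambda = 0.
Primal feasibility: A x = b.

This gives the KKT block system:
  [ Q   A^T ] [ x     ]   [-c ]
  [ A    0  ] [ lambda ] = [ b ]

Solving the linear system:
  x*      = (-0.4737, -0.5263)
  lambda* = (1.1579)
  f(x*)   = -0.1316

x* = (-0.4737, -0.5263), lambda* = (1.1579)


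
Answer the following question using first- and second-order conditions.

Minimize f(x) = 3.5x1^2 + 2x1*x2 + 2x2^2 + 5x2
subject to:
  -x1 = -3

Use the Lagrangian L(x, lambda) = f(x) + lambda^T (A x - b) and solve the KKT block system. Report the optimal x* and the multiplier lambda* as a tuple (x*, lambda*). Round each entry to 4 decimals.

Form the Lagrangian:
  L(x, lambda) = (1/2) x^T Q x + c^T x + lambda^T (A x - b)
Stationarity (grad_x L = 0): Q x + c + A^T lambda = 0.
Primal feasibility: A x = b.

This gives the KKT block system:
  [ Q   A^T ] [ x     ]   [-c ]
  [ A    0  ] [ lambda ] = [ b ]

Solving the linear system:
  x*      = (3, -2.75)
  lambda* = (15.5)
  f(x*)   = 16.375

x* = (3, -2.75), lambda* = (15.5)


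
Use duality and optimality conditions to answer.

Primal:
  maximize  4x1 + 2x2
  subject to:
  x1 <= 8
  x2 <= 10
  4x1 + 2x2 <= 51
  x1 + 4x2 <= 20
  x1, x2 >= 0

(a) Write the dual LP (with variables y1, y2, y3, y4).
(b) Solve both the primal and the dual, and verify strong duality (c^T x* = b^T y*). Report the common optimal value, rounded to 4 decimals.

The standard primal-dual pair for 'max c^T x s.t. A x <= b, x >= 0' is:
  Dual:  min b^T y  s.t.  A^T y >= c,  y >= 0.

So the dual LP is:
  minimize  8y1 + 10y2 + 51y3 + 20y4
  subject to:
    y1 + 4y3 + y4 >= 4
    y2 + 2y3 + 4y4 >= 2
    y1, y2, y3, y4 >= 0

Solving the primal: x* = (8, 3).
  primal value c^T x* = 38.
Solving the dual: y* = (3.5, 0, 0, 0.5).
  dual value b^T y* = 38.
Strong duality: c^T x* = b^T y*. Confirmed.

38


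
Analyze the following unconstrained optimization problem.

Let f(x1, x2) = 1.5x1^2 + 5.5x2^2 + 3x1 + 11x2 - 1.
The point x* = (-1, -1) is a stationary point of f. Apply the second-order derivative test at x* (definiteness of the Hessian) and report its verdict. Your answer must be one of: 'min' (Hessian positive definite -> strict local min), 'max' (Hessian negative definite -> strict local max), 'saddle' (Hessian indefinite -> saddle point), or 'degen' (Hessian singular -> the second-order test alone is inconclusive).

Compute the Hessian H = grad^2 f:
  H = [[3, 0], [0, 11]]
Verify stationarity: grad f(x*) = H x* + g = (0, 0).
Eigenvalues of H: 3, 11.
Both eigenvalues > 0, so H is positive definite -> x* is a strict local min.

min


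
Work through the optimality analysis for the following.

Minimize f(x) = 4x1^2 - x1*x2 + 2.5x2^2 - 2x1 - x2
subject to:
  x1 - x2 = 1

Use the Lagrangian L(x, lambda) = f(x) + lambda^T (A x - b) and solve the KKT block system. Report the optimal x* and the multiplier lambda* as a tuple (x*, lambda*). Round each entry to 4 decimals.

Form the Lagrangian:
  L(x, lambda) = (1/2) x^T Q x + c^T x + lambda^T (A x - b)
Stationarity (grad_x L = 0): Q x + c + A^T lambda = 0.
Primal feasibility: A x = b.

This gives the KKT block system:
  [ Q   A^T ] [ x     ]   [-c ]
  [ A    0  ] [ lambda ] = [ b ]

Solving the linear system:
  x*      = (0.6364, -0.3636)
  lambda* = (-3.4545)
  f(x*)   = 1.2727

x* = (0.6364, -0.3636), lambda* = (-3.4545)


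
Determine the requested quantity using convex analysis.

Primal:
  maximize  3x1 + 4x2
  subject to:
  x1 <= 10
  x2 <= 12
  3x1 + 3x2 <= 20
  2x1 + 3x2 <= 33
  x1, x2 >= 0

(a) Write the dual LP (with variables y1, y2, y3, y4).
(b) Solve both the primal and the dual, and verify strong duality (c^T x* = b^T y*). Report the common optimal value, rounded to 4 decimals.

The standard primal-dual pair for 'max c^T x s.t. A x <= b, x >= 0' is:
  Dual:  min b^T y  s.t.  A^T y >= c,  y >= 0.

So the dual LP is:
  minimize  10y1 + 12y2 + 20y3 + 33y4
  subject to:
    y1 + 3y3 + 2y4 >= 3
    y2 + 3y3 + 3y4 >= 4
    y1, y2, y3, y4 >= 0

Solving the primal: x* = (0, 6.6667).
  primal value c^T x* = 26.6667.
Solving the dual: y* = (0, 0, 1.3333, 0).
  dual value b^T y* = 26.6667.
Strong duality: c^T x* = b^T y*. Confirmed.

26.6667


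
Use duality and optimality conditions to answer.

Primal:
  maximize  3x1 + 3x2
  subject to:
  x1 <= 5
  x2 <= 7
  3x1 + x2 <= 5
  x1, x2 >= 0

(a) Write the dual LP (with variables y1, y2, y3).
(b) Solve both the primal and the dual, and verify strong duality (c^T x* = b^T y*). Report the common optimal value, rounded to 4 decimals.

The standard primal-dual pair for 'max c^T x s.t. A x <= b, x >= 0' is:
  Dual:  min b^T y  s.t.  A^T y >= c,  y >= 0.

So the dual LP is:
  minimize  5y1 + 7y2 + 5y3
  subject to:
    y1 + 3y3 >= 3
    y2 + y3 >= 3
    y1, y2, y3 >= 0

Solving the primal: x* = (0, 5).
  primal value c^T x* = 15.
Solving the dual: y* = (0, 0, 3).
  dual value b^T y* = 15.
Strong duality: c^T x* = b^T y*. Confirmed.

15


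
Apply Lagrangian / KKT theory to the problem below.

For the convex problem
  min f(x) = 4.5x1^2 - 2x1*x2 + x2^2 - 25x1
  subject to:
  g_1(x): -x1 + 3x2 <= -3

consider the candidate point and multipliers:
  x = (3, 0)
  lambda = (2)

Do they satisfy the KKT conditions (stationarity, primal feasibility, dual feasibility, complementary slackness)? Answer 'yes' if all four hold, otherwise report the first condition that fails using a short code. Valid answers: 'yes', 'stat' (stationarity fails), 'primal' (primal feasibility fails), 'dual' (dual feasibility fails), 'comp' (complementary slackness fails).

Gradient of f: grad f(x) = Q x + c = (2, -6)
Constraint values g_i(x) = a_i^T x - b_i:
  g_1((3, 0)) = 0
Stationarity residual: grad f(x) + sum_i lambda_i a_i = (0, 0)
  -> stationarity OK
Primal feasibility (all g_i <= 0): OK
Dual feasibility (all lambda_i >= 0): OK
Complementary slackness (lambda_i * g_i(x) = 0 for all i): OK

Verdict: yes, KKT holds.

yes


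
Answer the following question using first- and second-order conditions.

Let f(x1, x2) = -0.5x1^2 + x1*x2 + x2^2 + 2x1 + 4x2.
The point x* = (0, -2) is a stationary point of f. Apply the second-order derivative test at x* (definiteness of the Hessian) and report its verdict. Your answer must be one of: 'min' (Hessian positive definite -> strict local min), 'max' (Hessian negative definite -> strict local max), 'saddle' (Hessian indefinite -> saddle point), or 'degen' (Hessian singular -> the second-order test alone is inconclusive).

Compute the Hessian H = grad^2 f:
  H = [[-1, 1], [1, 2]]
Verify stationarity: grad f(x*) = H x* + g = (0, 0).
Eigenvalues of H: -1.3028, 2.3028.
Eigenvalues have mixed signs, so H is indefinite -> x* is a saddle point.

saddle


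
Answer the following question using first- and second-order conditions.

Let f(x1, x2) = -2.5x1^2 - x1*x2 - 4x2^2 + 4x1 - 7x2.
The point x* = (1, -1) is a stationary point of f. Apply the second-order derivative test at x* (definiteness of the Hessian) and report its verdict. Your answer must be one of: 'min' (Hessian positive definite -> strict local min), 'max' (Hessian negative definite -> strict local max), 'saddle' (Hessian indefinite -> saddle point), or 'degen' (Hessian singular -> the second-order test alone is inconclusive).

Compute the Hessian H = grad^2 f:
  H = [[-5, -1], [-1, -8]]
Verify stationarity: grad f(x*) = H x* + g = (0, 0).
Eigenvalues of H: -8.3028, -4.6972.
Both eigenvalues < 0, so H is negative definite -> x* is a strict local max.

max


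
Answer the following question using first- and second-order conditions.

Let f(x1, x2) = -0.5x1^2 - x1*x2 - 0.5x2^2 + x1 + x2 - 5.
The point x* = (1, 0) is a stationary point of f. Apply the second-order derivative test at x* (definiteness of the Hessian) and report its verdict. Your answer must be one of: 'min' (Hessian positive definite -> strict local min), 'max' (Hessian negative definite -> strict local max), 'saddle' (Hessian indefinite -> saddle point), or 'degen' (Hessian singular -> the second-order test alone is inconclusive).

Compute the Hessian H = grad^2 f:
  H = [[-1, -1], [-1, -1]]
Verify stationarity: grad f(x*) = H x* + g = (0, 0).
Eigenvalues of H: -2, 0.
H has a zero eigenvalue (singular; negative semidefinite but not definite), so H is neither positive definite, negative definite, nor indefinite. The second-order test alone is inconclusive -> degen.
(Indeed, f is constant along the null direction of H through x*, so x* is not a strict local extremum.)

degen


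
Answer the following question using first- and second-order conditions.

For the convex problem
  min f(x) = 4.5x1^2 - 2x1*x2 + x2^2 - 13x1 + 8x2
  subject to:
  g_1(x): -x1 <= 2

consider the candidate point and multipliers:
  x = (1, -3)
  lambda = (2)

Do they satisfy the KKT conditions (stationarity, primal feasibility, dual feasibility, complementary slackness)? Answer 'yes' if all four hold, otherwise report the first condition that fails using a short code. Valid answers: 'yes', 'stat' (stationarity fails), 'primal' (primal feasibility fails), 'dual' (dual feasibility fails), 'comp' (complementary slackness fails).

Gradient of f: grad f(x) = Q x + c = (2, 0)
Constraint values g_i(x) = a_i^T x - b_i:
  g_1((1, -3)) = -3
Stationarity residual: grad f(x) + sum_i lambda_i a_i = (0, 0)
  -> stationarity OK
Primal feasibility (all g_i <= 0): OK
Dual feasibility (all lambda_i >= 0): OK
Complementary slackness (lambda_i * g_i(x) = 0 for all i): FAILS

Verdict: the first failing condition is complementary_slackness -> comp.

comp


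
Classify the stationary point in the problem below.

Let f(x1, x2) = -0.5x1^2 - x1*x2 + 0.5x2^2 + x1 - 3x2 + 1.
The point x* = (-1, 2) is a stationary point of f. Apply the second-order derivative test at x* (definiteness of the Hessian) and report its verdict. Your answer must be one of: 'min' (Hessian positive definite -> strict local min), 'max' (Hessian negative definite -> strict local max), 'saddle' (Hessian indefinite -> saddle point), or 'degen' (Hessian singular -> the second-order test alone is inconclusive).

Compute the Hessian H = grad^2 f:
  H = [[-1, -1], [-1, 1]]
Verify stationarity: grad f(x*) = H x* + g = (0, 0).
Eigenvalues of H: -1.4142, 1.4142.
Eigenvalues have mixed signs, so H is indefinite -> x* is a saddle point.

saddle


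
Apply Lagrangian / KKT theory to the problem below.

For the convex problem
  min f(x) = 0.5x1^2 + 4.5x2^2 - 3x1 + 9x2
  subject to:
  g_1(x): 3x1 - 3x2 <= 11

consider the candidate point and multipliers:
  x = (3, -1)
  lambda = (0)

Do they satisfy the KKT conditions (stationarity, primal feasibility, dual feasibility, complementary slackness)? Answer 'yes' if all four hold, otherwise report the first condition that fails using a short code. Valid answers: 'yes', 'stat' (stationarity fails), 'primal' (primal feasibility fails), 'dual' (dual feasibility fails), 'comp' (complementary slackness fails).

Gradient of f: grad f(x) = Q x + c = (0, 0)
Constraint values g_i(x) = a_i^T x - b_i:
  g_1((3, -1)) = 1
Stationarity residual: grad f(x) + sum_i lambda_i a_i = (0, 0)
  -> stationarity OK
Primal feasibility (all g_i <= 0): FAILS
Dual feasibility (all lambda_i >= 0): OK
Complementary slackness (lambda_i * g_i(x) = 0 for all i): OK

Verdict: the first failing condition is primal_feasibility -> primal.

primal


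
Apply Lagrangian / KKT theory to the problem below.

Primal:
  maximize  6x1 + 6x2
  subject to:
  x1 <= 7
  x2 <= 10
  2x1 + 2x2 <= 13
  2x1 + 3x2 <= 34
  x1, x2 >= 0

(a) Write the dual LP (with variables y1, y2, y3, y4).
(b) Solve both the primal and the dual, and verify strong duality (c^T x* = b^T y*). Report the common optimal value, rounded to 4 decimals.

The standard primal-dual pair for 'max c^T x s.t. A x <= b, x >= 0' is:
  Dual:  min b^T y  s.t.  A^T y >= c,  y >= 0.

So the dual LP is:
  minimize  7y1 + 10y2 + 13y3 + 34y4
  subject to:
    y1 + 2y3 + 2y4 >= 6
    y2 + 2y3 + 3y4 >= 6
    y1, y2, y3, y4 >= 0

Solving the primal: x* = (6.5, 0).
  primal value c^T x* = 39.
Solving the dual: y* = (0, 0, 3, 0).
  dual value b^T y* = 39.
Strong duality: c^T x* = b^T y*. Confirmed.

39


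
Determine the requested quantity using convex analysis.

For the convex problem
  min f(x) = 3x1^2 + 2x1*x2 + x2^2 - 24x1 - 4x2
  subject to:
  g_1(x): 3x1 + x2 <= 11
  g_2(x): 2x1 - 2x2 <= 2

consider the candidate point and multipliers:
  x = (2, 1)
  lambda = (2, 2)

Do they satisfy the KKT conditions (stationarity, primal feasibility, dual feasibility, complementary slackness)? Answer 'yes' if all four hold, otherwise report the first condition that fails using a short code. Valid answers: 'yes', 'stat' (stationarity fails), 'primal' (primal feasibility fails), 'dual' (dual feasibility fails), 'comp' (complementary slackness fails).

Gradient of f: grad f(x) = Q x + c = (-10, 2)
Constraint values g_i(x) = a_i^T x - b_i:
  g_1((2, 1)) = -4
  g_2((2, 1)) = 0
Stationarity residual: grad f(x) + sum_i lambda_i a_i = (0, 0)
  -> stationarity OK
Primal feasibility (all g_i <= 0): OK
Dual feasibility (all lambda_i >= 0): OK
Complementary slackness (lambda_i * g_i(x) = 0 for all i): FAILS

Verdict: the first failing condition is complementary_slackness -> comp.

comp


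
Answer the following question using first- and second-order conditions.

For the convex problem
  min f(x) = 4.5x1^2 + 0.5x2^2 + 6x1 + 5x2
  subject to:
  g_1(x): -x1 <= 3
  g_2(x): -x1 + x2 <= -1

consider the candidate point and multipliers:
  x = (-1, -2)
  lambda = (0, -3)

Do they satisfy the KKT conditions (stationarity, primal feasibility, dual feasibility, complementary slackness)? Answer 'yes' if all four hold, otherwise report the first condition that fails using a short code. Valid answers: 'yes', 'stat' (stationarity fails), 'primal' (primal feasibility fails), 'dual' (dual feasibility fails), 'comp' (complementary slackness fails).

Gradient of f: grad f(x) = Q x + c = (-3, 3)
Constraint values g_i(x) = a_i^T x - b_i:
  g_1((-1, -2)) = -2
  g_2((-1, -2)) = 0
Stationarity residual: grad f(x) + sum_i lambda_i a_i = (0, 0)
  -> stationarity OK
Primal feasibility (all g_i <= 0): OK
Dual feasibility (all lambda_i >= 0): FAILS
Complementary slackness (lambda_i * g_i(x) = 0 for all i): OK

Verdict: the first failing condition is dual_feasibility -> dual.

dual


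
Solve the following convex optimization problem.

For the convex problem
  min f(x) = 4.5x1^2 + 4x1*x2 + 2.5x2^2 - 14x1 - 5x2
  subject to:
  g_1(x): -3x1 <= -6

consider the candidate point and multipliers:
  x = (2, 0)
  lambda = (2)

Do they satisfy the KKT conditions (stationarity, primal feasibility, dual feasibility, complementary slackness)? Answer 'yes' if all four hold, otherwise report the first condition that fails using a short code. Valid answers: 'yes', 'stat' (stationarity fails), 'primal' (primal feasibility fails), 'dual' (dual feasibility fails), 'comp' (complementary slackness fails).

Gradient of f: grad f(x) = Q x + c = (4, 3)
Constraint values g_i(x) = a_i^T x - b_i:
  g_1((2, 0)) = 0
Stationarity residual: grad f(x) + sum_i lambda_i a_i = (-2, 3)
  -> stationarity FAILS
Primal feasibility (all g_i <= 0): OK
Dual feasibility (all lambda_i >= 0): OK
Complementary slackness (lambda_i * g_i(x) = 0 for all i): OK

Verdict: the first failing condition is stationarity -> stat.

stat
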